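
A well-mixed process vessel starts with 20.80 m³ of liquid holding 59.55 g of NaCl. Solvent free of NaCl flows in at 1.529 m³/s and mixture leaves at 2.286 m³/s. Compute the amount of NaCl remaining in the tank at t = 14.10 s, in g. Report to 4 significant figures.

6.774 g

Let m(t) be the amount of NaCl. Volume: V(t) = V₀ + (Q_in − Q_out) t = 20.80 − 0.757000 t; V(14.10) = 10.1263 m³.
Solute balance: dm/dt = 0 − Q_out C = −Q_out m/V(t).
dm/m = −Q_out dt/(V₀ − 0.757000 t); integrating gives ln(m/m₀) = −(Q_out/(Q_in−Q_out)) ln(V/V₀).
m = m₀ (V₀/V)^(Q_out/(Q_in−Q_out)) = 59.55 × (20.80/10.1263)^(-3.01982) = 6.77407 g.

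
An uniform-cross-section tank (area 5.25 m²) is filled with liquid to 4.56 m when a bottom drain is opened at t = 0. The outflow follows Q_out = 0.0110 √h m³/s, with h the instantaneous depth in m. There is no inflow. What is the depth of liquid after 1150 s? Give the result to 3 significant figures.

Mass balance (ρ constant): A dh/dt = −0.0110 √h.
Separate and integrate: 2(√h − √h₀) = −(0.0110/A) t.
√h = √4.56 − 0.0110·1150/(2·5.25) = 2.1354 − 1.2048 = 0.93065.
h = 0.93065² = 0.86612 m.

0.866 m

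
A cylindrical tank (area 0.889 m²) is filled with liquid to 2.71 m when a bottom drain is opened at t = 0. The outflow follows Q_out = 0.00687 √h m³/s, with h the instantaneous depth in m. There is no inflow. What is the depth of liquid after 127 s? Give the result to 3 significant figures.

With no inflow, A dh/dt = −0.00687 √h.
∫ h^(−1/2) dh = −(0.00687/A) ∫ dt, giving 2√h = 2√h₀ − (0.00687/A) t.
√h = √2.71 − 0.00687·127/(2·0.889) = 1.6462 − 0.49071 = 1.1555.
h = 1.1555² = 1.3352 m.

1.34 m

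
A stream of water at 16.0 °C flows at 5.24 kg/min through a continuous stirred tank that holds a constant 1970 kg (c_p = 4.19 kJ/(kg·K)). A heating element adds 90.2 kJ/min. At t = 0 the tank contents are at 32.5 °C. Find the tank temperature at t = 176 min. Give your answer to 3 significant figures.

27.9 °C

M c_p dT/dt = ṁ c_p (T_in − T) + Q̇.
Rearrange: dT/dt = (T_ss − T)/τ with τ = M/ṁ = 375.95 min and T_ss = T_in + Q̇/(ṁ c_p) = 20.108 °C.
Integrating: T(t) = T_ss + (T₀ − T_ss) e^(−t/τ).
T(176) = 20.108 + (12.392)·e^(−176/375.95) = 20.108 + (12.392)·0.62616 = 27.868 °C.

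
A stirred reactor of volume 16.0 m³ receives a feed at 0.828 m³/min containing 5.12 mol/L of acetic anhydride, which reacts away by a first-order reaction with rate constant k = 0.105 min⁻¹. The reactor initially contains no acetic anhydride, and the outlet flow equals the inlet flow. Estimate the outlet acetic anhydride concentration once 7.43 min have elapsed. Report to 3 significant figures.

Accumulation = in − out − consumed: V dC/dt = Q C_in − Q C − k V C.
dC/dt = (Q/V) C_in − (Q/V + k) C; effective rate a = Q/V + k = 0.051750 + 0.105 = 0.15675 min⁻¹.
C_ss = Q C_in/(Q + kV) = 1.6903 mol/L; C(t) = C_ss + (C₀ − C_ss) e^(−a t).
C(7.43) = 1.6903 + (-1.6903)·e^(−0.15675·7.43) = 1.6903 + (-1.6903)·0.31203 = 1.1629 mol/L.

1.16 mol/L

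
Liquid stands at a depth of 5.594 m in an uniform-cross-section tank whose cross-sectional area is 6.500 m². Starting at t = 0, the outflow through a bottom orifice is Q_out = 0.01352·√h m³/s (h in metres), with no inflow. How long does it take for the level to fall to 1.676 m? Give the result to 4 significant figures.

With no inflow, A dh/dt = −0.01352 √h.
∫ h^(−1/2) dh = −(0.01352/A) ∫ dt, giving 2√h = 2√h₀ − (0.01352/A) t.
t = 2A(√h₀ − √h)/0.01352 = 2·6.500·(√5.594 − √1.676)/0.01352
  = 13.0000 × (2.36516 − 1.29460) / 0.01352 = 1029.38 s.

1029 s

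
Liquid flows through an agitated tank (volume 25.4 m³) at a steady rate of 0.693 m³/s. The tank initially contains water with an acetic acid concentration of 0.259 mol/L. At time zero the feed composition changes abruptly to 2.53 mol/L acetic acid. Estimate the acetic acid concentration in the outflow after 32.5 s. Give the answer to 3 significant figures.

Accumulation = in − out for the solute gives V dC/dt = Q(C_in − C).
So dC/dt = (C_in − C)/τ with τ = V/Q = 25.4/0.693 = 36.652 s.
C approaches C_in exponentially: C(t) = C_in + (C₀ − C_in) e^(−t/τ).
C(32.5) = 2.53 + (0.259 − 2.53)·e^(−32.5/36.652) = 2.53 + (-2.2710)·0.41201 = 1.5943 mol/L.

1.59 mol/L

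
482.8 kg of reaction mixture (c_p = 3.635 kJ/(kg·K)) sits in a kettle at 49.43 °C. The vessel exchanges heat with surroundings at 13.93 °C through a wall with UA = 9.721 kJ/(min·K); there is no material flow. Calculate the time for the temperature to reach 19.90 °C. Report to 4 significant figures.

M c_p dT/dt = −UA(T − T_amb).
τ = M c_p/UA = 180.535 min; T_ss = T_amb = 13.9300 °C.
T(t) = T_ss + (T₀ − T_ss)e^(−t/τ); set T = 19.90:
t = −τ ln[(T − T_ss)/(T₀ − T_ss)] = −180.535 · ln(0.168169) = 321.855 min.

321.9 min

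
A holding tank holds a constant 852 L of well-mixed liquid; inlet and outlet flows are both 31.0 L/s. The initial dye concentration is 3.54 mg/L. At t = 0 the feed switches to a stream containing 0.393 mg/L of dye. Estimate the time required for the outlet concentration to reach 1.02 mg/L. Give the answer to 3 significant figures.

44.3 s

Transient balance on the dissolved component: V dC/dt = Q(C_in − C), so τ = V/Q = 27.484 s.
C(t) = C_in + (C₀ − C_in) e^(−t/τ). Set C = 1.02 and solve for t:
e^(−t/τ) = (C − C_in)/(C₀ − C_in) = (1.02 − 0.393)/(3.54 − 0.393) = 0.19924
t = −τ ln(…) = 27.484 × 1.6133 = 44.339 s.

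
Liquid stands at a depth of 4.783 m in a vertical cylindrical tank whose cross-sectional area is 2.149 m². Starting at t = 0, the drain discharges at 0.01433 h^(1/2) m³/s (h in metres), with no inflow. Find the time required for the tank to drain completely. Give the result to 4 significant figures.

With no inflow, A dh/dt = −0.01433 √h.
Separate and integrate: 2(√h − √h₀) = −(0.01433/A) t.
Set h = 0: 2√h₀ = (0.01433/A) t_empty ⇒ t_empty = 2A√h₀/0.01433.
t_empty = 2·2.149·√4.783/0.01433 = 4.29800·2.18701/0.01433 = 655.950 s.

655.9 s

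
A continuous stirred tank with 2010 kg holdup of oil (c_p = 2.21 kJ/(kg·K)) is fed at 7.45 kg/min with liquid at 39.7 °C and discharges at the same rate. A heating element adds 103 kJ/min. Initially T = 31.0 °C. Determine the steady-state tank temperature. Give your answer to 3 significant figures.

46.0 °C

Unsteady energy balance on the tank contents: M c_p dT/dt = ṁ c_p (T_in − T) + 103.
At steady state dT/dt = 0 ⇒ T_ss = T_in + Q̇/(ṁ c_p) = 39.7 + 103/(7.45·2.21) = 45.956 °C.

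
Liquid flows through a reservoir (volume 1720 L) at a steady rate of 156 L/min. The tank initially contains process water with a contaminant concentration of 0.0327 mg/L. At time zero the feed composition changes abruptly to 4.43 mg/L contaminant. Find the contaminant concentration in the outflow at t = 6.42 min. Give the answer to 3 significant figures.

Transient balance on the dissolved component: V dC/dt = Q(C_in − C).
Time constant τ = V/Q = 1720/156 = 11.026 min.
Solution: C(t) = C_in + (C₀ − C_in) e^(−t/τ).
C(6.42) = 4.43 + (0.0327 − 4.43)·e^(−6.42/11.026) = 4.43 + (-4.3973)·0.55862 = 1.9736 mg/L.

1.97 mg/L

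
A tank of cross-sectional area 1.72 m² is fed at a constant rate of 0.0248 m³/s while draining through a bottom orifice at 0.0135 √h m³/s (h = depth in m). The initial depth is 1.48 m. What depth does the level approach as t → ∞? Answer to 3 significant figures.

3.37 m

Level balance: A dh/dt = 0.0248 − 0.0135 √h. Setting dh/dt = 0:
Q_in = 0.0135 √h_ss ⇒ √h_ss = 0.0248/0.0135 = 1.8370.
h_ss = 1.8370² = 3.3747 m. (Since h₀ = 1.48 m < h_ss, the level will rise toward this value.)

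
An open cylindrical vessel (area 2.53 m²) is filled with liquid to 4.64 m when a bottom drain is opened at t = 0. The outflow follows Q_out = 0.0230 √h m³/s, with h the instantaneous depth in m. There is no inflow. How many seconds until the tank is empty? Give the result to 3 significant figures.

474 s

A dh/dt = −Q_out = −0.0230 √h.
Separate and integrate: 2(√h − √h₀) = −(0.0230/A) t.
Tank is empty when √h = 0: t_empty = 2A√h₀/0.0230.
t_empty = 2·2.53·√4.64/0.0230 = 5.0600·2.1541/0.0230 = 473.89 s.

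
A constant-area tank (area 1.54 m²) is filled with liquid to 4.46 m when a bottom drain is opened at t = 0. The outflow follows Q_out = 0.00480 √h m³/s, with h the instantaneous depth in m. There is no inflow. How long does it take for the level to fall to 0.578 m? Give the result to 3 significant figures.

867 s

With no inflow, A dh/dt = −0.00480 √h.
Separate and integrate: 2(√h − √h₀) = −(0.00480/A) t.
t = 2A(√h₀ − √h)/0.00480 = 2·1.54·(√4.46 − √0.578)/0.00480
  = 3.0800 × (2.1119 − 0.76026) / 0.00480 = 867.28 s.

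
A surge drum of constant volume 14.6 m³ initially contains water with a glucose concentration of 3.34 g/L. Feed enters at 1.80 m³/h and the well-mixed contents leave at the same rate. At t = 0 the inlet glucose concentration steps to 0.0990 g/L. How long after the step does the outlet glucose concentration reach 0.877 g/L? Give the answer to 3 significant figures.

Species balance: V dC/dt = Q(C_in − C) ⇒ τ = V/Q = 8.1111 h.
C(t) = C_in + (C₀ − C_in) e^(−t/τ). Set C = 0.877 and solve for t:
e^(−t/τ) = (C − C_in)/(C₀ − C_in) = (0.877 − 0.0990)/(3.34 − 0.0990) = 0.24005
t = −τ ln(…) = 8.1111 × 1.4269 = 11.574 h.

11.6 h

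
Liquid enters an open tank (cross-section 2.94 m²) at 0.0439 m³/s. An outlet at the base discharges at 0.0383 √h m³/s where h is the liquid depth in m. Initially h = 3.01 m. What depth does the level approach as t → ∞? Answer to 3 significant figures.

Unsteady balance on liquid volume: A dh/dt = Q_in − 0.0383 √h. At steady state dh/dt = 0:
Q_in = 0.0383 √h_ss ⇒ √h_ss = 0.0439/0.0383 = 1.1462.
h_ss = 1.1462² = 1.3138 m. (Since h₀ = 3.01 m > h_ss, the level will fall toward this value.)

1.31 m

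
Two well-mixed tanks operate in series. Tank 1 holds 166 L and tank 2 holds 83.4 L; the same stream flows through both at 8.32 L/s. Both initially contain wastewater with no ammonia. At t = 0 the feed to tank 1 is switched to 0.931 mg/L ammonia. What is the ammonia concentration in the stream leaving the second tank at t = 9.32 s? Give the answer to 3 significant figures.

Time constants: τᵢ = Vᵢ/Q for each well-mixed tank.
τ₁ = 166/8.32 = 19.952 s; τ₂ = 83.4/8.32 = 10.024 s.
Tank 1: C₁ = C_in(1 − e^(−t/τ₁)). Tank 2 (τ₁ ≠ τ₂): C₂ = C_in[1 − (τ₁ e^(−t/τ₁) − τ₂ e^(−t/τ₂))/(τ₁ − τ₂)].
At t = 9.32: e^(−t/τ₁) = 0.62680, e^(−t/τ₂) = 0.39465.
C₂ = 0.931·[1 − (19.952·0.62680 − 10.024·0.39465)/(9.9279)] = 0.931·0.13879 = 0.12922 mg/L.

0.129 mg/L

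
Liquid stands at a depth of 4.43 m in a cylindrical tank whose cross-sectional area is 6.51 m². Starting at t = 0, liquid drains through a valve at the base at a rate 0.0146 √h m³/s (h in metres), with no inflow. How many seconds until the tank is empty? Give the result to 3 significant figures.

1880 s

A dh/dt = −Q_out = −0.0146 √h.
Separate and integrate: 2(√h − √h₀) = −(0.0146/A) t.
Tank is empty when √h = 0: t_empty = 2A√h₀/0.0146.
t_empty = 2·6.51·√4.43/0.0146 = 13.020·2.1048/0.0146 = 1877.0 s.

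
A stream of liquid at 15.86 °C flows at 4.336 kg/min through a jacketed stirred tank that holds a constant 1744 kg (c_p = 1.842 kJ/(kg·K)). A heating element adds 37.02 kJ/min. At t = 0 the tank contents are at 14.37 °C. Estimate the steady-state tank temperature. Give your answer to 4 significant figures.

20.50 °C

M c_p dT/dt = ṁ c_p (T_in − T) + Q̇.
At steady state dT/dt = 0 ⇒ T_ss = T_in + Q̇/(ṁ c_p) = 15.86 + 37.02/(4.336·1.842) = 20.4951 °C.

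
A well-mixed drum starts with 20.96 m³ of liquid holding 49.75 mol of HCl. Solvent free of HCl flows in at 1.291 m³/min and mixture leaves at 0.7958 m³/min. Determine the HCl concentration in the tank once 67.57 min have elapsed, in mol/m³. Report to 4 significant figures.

Total volume: dV/dt = Q_in − Q_out = 0.495200 m³/min, so V(t) = 20.96 + 0.495200 t and V(67.57) = 54.4207 m³.
Solute balance: dm/dt = 0 − Q_out C = −Q_out m/V(t).
dm/m = −Q_out dt/(V₀ + 0.495200 t); integrating gives ln(m/m₀) = −(Q_out/(Q_in−Q_out)) ln(V/V₀).
m = m₀ (V₀/V)^(Q_out/(Q_in−Q_out)) = 49.75 × (20.96/54.4207)^(1.60703) = 10.7371 mol.
C = m/V = 10.7371/54.4207 = 0.197297 mol/m³.

0.1973 mol/m³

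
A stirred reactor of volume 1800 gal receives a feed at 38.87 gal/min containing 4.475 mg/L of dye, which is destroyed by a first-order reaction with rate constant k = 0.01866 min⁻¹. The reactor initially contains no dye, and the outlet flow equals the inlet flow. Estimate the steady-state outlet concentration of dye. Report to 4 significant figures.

Species balance: V dC/dt = Q C_in − Q C − k V C.
Steady state (dC/dt = 0): C_ss = Q C_in/(Q + kV) = C_in/(1 + kV/Q).
C_ss = 38.87·4.475/(38.87 + 0.01866·1800) = 173.943/72.4580 = 2.40061 mg/L.

2.401 mg/L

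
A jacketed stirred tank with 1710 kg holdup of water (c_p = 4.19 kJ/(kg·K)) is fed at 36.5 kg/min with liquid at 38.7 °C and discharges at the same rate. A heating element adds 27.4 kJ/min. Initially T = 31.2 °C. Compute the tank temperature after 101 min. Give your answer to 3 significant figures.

Energy balance: M c_p dT/dt = ṁ c_p (T_in − T) + 27.4.
Rearrange: dT/dt = (T_ss − T)/τ with τ = M/ṁ = 46.849 min and T_ss = T_in + Q̇/(ṁ c_p) = 38.879 °C.
Integrating: T(t) = T_ss + (T₀ − T_ss) e^(−t/τ).
T(101) = 38.879 + (-7.6792)·e^(−101/46.849) = 38.879 + (-7.6792)·0.11580 = 37.990 °C.

38.0 °C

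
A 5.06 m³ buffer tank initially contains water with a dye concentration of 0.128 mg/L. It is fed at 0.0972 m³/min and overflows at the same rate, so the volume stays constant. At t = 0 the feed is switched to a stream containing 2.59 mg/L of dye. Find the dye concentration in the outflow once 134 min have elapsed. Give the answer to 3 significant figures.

2.40 mg/L

Accumulation = in − out for the solute gives V dC/dt = Q(C_in − C).
So dC/dt = (C_in − C)/τ with τ = V/Q = 5.06/0.0972 = 52.058 min.
This is linear first-order; C(t) = C_in + (C₀ − C_in) e^(−t/τ).
C(134) = 2.59 + (0.128 − 2.59)·e^(−134/52.058) = 2.59 + (-2.4620)·0.076225 = 2.4023 mg/L.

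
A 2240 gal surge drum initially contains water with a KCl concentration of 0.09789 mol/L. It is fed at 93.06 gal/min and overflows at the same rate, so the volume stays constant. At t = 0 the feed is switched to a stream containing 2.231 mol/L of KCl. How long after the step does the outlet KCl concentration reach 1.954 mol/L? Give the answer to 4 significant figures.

49.14 min

Species balance: V dC/dt = Q(C_in − C) ⇒ τ = V/Q = 24.0705 min.
C(t) = C_in + (C₀ − C_in) e^(−t/τ). Set C = 1.954 and solve for t:
e^(−t/τ) = (C − C_in)/(C₀ − C_in) = (1.954 − 2.231)/(0.09789 − 2.231) = 0.129857
t = −τ ln(…) = 24.0705 × 2.04132 = 49.1355 min.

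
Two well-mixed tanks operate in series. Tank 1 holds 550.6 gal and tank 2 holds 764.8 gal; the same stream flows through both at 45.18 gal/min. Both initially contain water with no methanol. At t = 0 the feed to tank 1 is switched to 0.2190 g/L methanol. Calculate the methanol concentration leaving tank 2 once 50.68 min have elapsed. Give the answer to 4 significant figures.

0.1886 g/L

Species balance on tank i: dCᵢ/dt = (Cᵢ₋₁ − Cᵢ)/τᵢ with τᵢ = Vᵢ/Q.
τ₁ = 550.6/45.18 = 12.1868 min; τ₂ = 764.8/45.18 = 16.9278 min.
Solving the cascade with C₁(0)=C₂(0)=0 gives C₂(t) = C_in[1 − (τ₁ e^(−t/τ₁) − τ₂ e^(−t/τ₂))/(τ₁ − τ₂)].
At t = 50.68: e^(−t/τ₁) = 0.0156295, e^(−t/τ₂) = 0.0500925.
C₂ = 0.2190·[1 − (12.1868·0.0156295 − 16.9278·0.0500925)/(-4.74104)] = 0.2190·0.861321 = 0.188629 g/L.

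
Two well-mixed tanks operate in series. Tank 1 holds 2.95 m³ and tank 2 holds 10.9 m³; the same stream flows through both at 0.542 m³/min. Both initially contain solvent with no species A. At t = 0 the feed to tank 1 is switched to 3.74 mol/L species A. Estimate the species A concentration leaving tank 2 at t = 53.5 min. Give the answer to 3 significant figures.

3.38 mol/L

Each tank obeys Vᵢ dCᵢ/dt = Q(Cᵢ₋₁ − Cᵢ), so τᵢ = Vᵢ/Q.
τ₁ = 2.95/0.542 = 5.4428 min; τ₂ = 10.9/0.542 = 20.111 min.
Solving the cascade with C₁(0)=C₂(0)=0 gives C₂(t) = C_in[1 − (τ₁ e^(−t/τ₁) − τ₂ e^(−t/τ₂))/(τ₁ − τ₂)].
At t = 53.5: e^(−t/τ₁) = 5.3840e-05, e^(−t/τ₂) = 0.069929.
C₂ = 3.74·[1 − (5.4428·5.3840e-05 − 20.111·0.069929)/(-14.668)] = 3.74·0.90414 = 3.3815 mol/L.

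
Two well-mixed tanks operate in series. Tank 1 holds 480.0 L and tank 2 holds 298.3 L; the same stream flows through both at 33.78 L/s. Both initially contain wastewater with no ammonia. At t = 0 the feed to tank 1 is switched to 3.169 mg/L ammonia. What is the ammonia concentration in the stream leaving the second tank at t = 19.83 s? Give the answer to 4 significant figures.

Species balance on tank i: dCᵢ/dt = (Cᵢ₋₁ − Cᵢ)/τᵢ with τᵢ = Vᵢ/Q.
τ₁ = 480.0/33.78 = 14.2096 s; τ₂ = 298.3/33.78 = 8.83067 s.
Tank 1: C₁ = C_in(1 − e^(−t/τ₁)). Tank 2 (τ₁ ≠ τ₂): C₂ = C_in[1 − (τ₁ e^(−t/τ₁) − τ₂ e^(−t/τ₂))/(τ₁ − τ₂)].
At t = 19.83: e^(−t/τ₁) = 0.247700, e^(−t/τ₂) = 0.105866.
C₂ = 3.169·[1 − (14.2096·0.247700 − 8.83067·0.105866)/(5.37892)] = 3.169·0.519448 = 1.64613 mg/L.

1.646 mg/L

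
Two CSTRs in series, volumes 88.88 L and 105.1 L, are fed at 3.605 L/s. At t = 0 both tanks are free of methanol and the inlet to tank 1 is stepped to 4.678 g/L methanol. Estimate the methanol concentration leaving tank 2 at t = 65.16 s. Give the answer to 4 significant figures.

3.259 g/L

Time constants: τᵢ = Vᵢ/Q for each well-mixed tank.
τ₁ = 88.88/3.605 = 24.6546 s; τ₂ = 105.1/3.605 = 29.1540 s.
Tank 1: C₁ = C_in(1 − e^(−t/τ₁)). Tank 2 (τ₁ ≠ τ₂): C₂ = C_in[1 − (τ₁ e^(−t/τ₁) − τ₂ e^(−t/τ₂))/(τ₁ − τ₂)].
At t = 65.16: e^(−t/τ₁) = 0.0711539, e^(−t/τ₂) = 0.106989.
C₂ = 4.678·[1 − (24.6546·0.0711539 − 29.1540·0.106989)/(-4.49931)] = 4.678·0.696649 = 3.25892 g/L.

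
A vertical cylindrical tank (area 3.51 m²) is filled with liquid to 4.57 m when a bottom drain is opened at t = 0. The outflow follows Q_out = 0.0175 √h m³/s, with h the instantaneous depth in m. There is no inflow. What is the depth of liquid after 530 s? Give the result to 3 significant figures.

A dh/dt = −Q_out = −0.0175 √h.
∫ h^(−1/2) dh = −(0.0175/A) ∫ dt, giving 2√h = 2√h₀ − (0.0175/A) t.
√h = √4.57 − 0.0175·530/(2·3.51) = 2.1378 − 1.3212 = 0.81653.
h = 0.81653² = 0.66672 m.

0.667 m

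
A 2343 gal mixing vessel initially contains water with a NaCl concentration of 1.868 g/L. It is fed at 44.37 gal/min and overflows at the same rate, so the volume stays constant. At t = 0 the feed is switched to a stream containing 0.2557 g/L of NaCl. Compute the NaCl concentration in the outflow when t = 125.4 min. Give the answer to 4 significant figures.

0.4057 g/L

Unsteady species balance (constant V, well mixed): V dC/dt = Q(C_in − C).
Time constant τ = V/Q = 2343/44.37 = 52.8059 min.
This is linear first-order; C(t) = C_in + (C₀ − C_in) e^(−t/τ).
C(125.4) = 0.2557 + (1.868 − 0.2557)·e^(−125.4/52.8059) = 0.2557 + (1.61230)·0.0930394 = 0.405707 g/L.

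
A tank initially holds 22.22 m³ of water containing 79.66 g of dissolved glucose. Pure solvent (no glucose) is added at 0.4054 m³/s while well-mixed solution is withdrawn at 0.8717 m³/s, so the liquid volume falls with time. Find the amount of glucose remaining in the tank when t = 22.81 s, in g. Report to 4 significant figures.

23.57 g

Let m(t) be the amount of glucose. Volume: V(t) = V₀ + (Q_in − Q_out) t = 22.22 − 0.466300 t; V(22.81) = 11.5837 m³.
No glucose enters, so dm/dt = −Q_out · (m/V).
dm/m = −Q_out dt/(V₀ − 0.466300 t); integrating gives ln(m/m₀) = −(Q_out/(Q_in−Q_out)) ln(V/V₀).
m = m₀ (V₀/V)^(Q_out/(Q_in−Q_out)) = 79.66 × (22.22/11.5837)^(-1.86940) = 23.5718 g.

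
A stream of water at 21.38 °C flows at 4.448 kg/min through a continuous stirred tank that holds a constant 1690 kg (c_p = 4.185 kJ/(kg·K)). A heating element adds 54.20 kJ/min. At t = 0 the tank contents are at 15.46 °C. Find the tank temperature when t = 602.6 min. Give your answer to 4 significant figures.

Energy balance: M c_p dT/dt = ṁ c_p (T_in − T) + 54.20.
Rearrange: dT/dt = (T_ss − T)/τ with τ = M/ṁ = 379.946 min and T_ss = T_in + Q̇/(ṁ c_p) = 24.2916 °C.
This is linear first-order; T(t) = T_ss + (T₀ − T_ss) e^(−t/τ).
T(602.6) = 24.2916 + (-8.83165)·e^(−602.6/379.946) = 24.2916 + (-8.83165)·0.204740 = 22.4835 °C.

22.48 °C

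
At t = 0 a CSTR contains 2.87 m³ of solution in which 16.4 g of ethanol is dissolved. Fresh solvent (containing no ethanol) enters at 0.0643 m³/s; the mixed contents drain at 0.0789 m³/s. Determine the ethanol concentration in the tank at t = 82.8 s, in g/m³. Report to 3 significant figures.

Let m(t) be the amount of ethanol. Volume: V(t) = V₀ + (Q_in − Q_out) t = 2.87 − 0.014600 t; V(82.8) = 1.6611 m³.
Solute balance: dm/dt = 0 − Q_out C = −Q_out m/V(t).
dm/m = −Q_out dt/(V₀ − 0.014600 t); integrating gives ln(m/m₀) = −(Q_out/(Q_in−Q_out)) ln(V/V₀).
m = m₀ (V₀/V)^(Q_out/(Q_in−Q_out)) = 16.4 × (2.87/1.6611)^(-5.4041) = 0.85403 g.
C = m/V = 0.85403/1.6611 = 0.51413 g/m³.

0.514 g/m³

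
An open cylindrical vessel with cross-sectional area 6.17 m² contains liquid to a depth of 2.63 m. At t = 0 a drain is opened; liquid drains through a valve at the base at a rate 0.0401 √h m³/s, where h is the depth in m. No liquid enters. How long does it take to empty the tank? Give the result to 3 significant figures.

499 s

With no inflow, A dh/dt = −0.0401 √h.
This is separable: 2 d(√h)/dt = −0.0401/A, so √h = √h₀ − (0.0401/(2A)) t.
Set h = 0: 2√h₀ = (0.0401/A) t_empty ⇒ t_empty = 2A√h₀/0.0401.
t_empty = 2·6.17·√2.63/0.0401 = 12.340·1.6217/0.0401 = 499.06 s.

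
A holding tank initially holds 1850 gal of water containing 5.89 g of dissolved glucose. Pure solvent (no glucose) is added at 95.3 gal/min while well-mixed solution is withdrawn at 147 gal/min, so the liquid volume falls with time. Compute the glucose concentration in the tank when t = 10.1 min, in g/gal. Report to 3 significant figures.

0.00173 g/gal

Total volume: dV/dt = Q_in − Q_out = -51.700 gal/min, so V(t) = 1850 − 51.700 t and V(10.1) = 1327.8 gal.
Species balance (pure solvent in): dm/dt = −Q_out · m/V(t).
dm/m = −Q_out dt/(V₀ − 51.700 t); integrating gives ln(m/m₀) = −(Q_out/(Q_in−Q_out)) ln(V/V₀).
m = m₀ (V₀/V)^(Q_out/(Q_in−Q_out)) = 5.89 × (1850/1327.8)^(-2.8433) = 2.2940 g.
C = m/V = 2.2940/1327.8 = 0.0017276 g/gal.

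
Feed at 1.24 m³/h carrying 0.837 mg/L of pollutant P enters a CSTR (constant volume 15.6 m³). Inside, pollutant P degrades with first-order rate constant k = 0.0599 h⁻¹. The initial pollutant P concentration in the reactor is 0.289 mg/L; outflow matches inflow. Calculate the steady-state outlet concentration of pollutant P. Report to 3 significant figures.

0.477 mg/L

Species balance: V dC/dt = Q C_in − Q C − k V C.
At steady state: 0 = Q C_in − (Q + kV) C_ss, so C_ss = Q C_in/(Q + kV).
C_ss = 1.24·0.837/(1.24 + 0.0599·15.6) = 1.0379/2.1744 = 0.47731 mg/L.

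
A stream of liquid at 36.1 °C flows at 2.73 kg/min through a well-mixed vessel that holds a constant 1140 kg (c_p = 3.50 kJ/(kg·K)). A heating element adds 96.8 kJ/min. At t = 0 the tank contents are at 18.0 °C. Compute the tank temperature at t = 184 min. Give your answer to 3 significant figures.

M c_p dT/dt = ṁ c_p (T_in − T) + Q̇.
τ = M/ṁ = 417.58 min; T_ss = T_in + Q̇/(ṁ c_p) = 36.1 + 96.8/(2.73·3.50) = 46.231 °C.
Integrating: T(t) = T_ss + (T₀ − T_ss) e^(−t/τ).
T(184) = 46.231 + (-28.231)·e^(−184/417.58) = 46.231 + (-28.231)·0.64363 = 28.061 °C.

28.1 °C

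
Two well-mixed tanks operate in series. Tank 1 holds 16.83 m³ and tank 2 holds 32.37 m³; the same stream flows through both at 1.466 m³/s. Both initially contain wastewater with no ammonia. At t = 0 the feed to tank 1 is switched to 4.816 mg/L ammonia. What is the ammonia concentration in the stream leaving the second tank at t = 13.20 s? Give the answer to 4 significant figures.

Time constants: τᵢ = Vᵢ/Q for each well-mixed tank.
τ₁ = 16.83/1.466 = 11.4802 s; τ₂ = 32.37/1.466 = 22.0805 s.
Solving the cascade with C₁(0)=C₂(0)=0 gives C₂(t) = C_in[1 − (τ₁ e^(−t/τ₁) − τ₂ e^(−t/τ₂))/(τ₁ − τ₂)].
At t = 13.20: e^(−t/τ₁) = 0.316699, e^(−t/τ₂) = 0.550013.
C₂ = 4.816·[1 − (11.4802·0.316699 − 22.0805·0.550013)/(-10.6003)] = 4.816·0.197304 = 0.950218 mg/L.

0.9502 mg/L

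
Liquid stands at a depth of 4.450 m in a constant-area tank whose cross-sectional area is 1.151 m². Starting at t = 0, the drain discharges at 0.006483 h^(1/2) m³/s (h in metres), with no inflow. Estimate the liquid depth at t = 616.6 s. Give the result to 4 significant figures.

A dh/dt = −Q_out = −0.006483 √h.
∫ h^(−1/2) dh = −(0.006483/A) ∫ dt, giving 2√h = 2√h₀ − (0.006483/A) t.
√h = √4.450 − 0.006483·616.6/(2·1.151) = 2.10950 − 1.73650 = 0.373005.
h = 0.373005² = 0.139132 m.

0.1391 m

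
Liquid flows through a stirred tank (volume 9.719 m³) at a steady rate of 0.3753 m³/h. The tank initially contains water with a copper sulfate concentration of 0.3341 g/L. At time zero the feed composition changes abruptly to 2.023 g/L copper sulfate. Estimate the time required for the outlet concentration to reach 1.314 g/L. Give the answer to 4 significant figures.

22.48 h

Species balance on the tank: V dC/dt = Q(C_in − C), so τ = V/Q = 25.8966 h.
C(t) = C_in + (C₀ − C_in) e^(−t/τ). Set C = 1.314 and solve for t:
e^(−t/τ) = (C − C_in)/(C₀ − C_in) = (1.314 − 2.023)/(0.3341 − 2.023) = 0.419800
t = −τ ln(…) = 25.8966 × 0.867977 = 22.4777 h.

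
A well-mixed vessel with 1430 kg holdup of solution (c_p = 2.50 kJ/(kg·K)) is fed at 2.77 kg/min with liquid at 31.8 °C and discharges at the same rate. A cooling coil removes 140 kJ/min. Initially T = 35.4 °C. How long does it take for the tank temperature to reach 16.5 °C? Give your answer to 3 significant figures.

815 min

Unsteady energy balance on the tank contents: M c_p dT/dt = ṁ c_p (T_in − T) − 140.
τ = M/ṁ = 516.25 min; T_ss = T_in − Q̇/(ṁ c_p) = 11.583 °C.
T(t) = T_ss + (T₀ − T_ss) e^(−t/τ). Set T = 16.5:
e^(−t/τ) = (16.5 − 11.583)/(35.4 − 11.583) = 0.20644
t = −516.25 · ln(0.20644) = 814.51 min.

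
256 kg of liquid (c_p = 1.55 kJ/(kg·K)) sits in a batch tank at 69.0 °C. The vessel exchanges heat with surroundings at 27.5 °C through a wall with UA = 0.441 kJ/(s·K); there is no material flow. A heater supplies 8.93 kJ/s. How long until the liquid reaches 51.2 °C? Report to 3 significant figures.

1640 s

Energy balance: M c_p dT/dt = −UA(T − T_amb) + Q̇.
τ = M c_p/UA = 899.77 s; T_ss = T_amb + Q̇/UA = 27.5 + 8.93/0.441 = 47.749 °C.
T(t) = T_ss + (T₀ − T_ss)e^(−t/τ); set T = 51.2:
t = −τ ln[(T − T_ss)/(T₀ − T_ss)] = −899.77 · ln(0.16238) = 1635.6 s.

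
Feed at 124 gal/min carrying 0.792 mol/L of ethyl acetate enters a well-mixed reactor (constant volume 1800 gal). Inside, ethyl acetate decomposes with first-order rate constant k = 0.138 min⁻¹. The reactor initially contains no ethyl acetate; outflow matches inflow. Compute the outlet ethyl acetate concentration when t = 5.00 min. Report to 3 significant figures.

Species balance: V dC/dt = Q C_in − Q C − k V C.
dC/dt = (Q/V) C_in − (Q/V + k) C; effective rate a = Q/V + k = 0.068889 + 0.138 = 0.20689 min⁻¹.
C_ss = Q C_in/(Q + kV) = 0.26372 mol/L; C(t) = C_ss + (C₀ − C_ss) e^(−a t).
C(5.00) = 0.26372 + (-0.26372)·e^(−0.20689·5.00) = 0.26372 + (-0.26372)·0.35542 = 0.16999 mol/L.

0.170 mol/L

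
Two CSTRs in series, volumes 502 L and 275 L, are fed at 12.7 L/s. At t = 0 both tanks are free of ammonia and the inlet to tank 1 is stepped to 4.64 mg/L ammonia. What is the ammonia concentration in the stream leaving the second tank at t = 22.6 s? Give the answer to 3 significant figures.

Time constants: τᵢ = Vᵢ/Q for each well-mixed tank.
τ₁ = 502/12.7 = 39.528 s; τ₂ = 275/12.7 = 21.654 s.
Solving the cascade with C₁(0)=C₂(0)=0 gives C₂(t) = C_in[1 − (τ₁ e^(−t/τ₁) − τ₂ e^(−t/τ₂))/(τ₁ − τ₂)].
At t = 22.6: e^(−t/τ₁) = 0.56453, e^(−t/τ₂) = 0.35215.
C₂ = 4.64·[1 − (39.528·0.56453 − 21.654·0.35215)/(17.874)] = 4.64·0.17817 = 0.82669 mg/L.

0.827 mg/L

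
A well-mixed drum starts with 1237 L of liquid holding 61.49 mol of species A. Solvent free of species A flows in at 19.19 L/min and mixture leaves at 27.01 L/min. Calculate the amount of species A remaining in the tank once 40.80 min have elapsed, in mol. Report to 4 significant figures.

21.94 mol

Let m(t) be the amount of species A. Volume: V(t) = V₀ + (Q_in − Q_out) t = 1237 − 7.82000 t; V(40.80) = 917.944 L.
Species balance (pure solvent in): dm/dt = −Q_out · m/V(t).
Separate: dm/m = −Q_out dt/V(t) ⇒ ln(m/m₀) = −(Q_out/(Q_in−Q_out)) ln(V/V₀).
m = m₀ (V₀/V)^(Q_out/(Q_in−Q_out)) = 61.49 × (1237/917.944)^(-3.45396) = 21.9448 mol.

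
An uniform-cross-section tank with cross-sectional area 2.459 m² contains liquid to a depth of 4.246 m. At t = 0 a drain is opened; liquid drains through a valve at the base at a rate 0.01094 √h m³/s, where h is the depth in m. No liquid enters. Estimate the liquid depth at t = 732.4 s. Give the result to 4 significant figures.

0.1861 m

With no inflow, A dh/dt = −0.01094 √h.
Separate and integrate: 2(√h − √h₀) = −(0.01094/A) t.
√h = √4.246 − 0.01094·732.4/(2·2.459) = 2.06058 − 1.62921 = 0.431372.
h = 0.431372² = 0.186082 m.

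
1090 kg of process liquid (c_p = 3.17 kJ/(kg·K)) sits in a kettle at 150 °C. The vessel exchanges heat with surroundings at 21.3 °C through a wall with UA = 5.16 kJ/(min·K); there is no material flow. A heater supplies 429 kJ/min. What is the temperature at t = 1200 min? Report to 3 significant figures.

112 °C

M c_p dT/dt = −UA(T − T_amb) + Q̇.
dT/dt = (T_ss − T)/τ with T_ss = T_amb + Q̇/UA = 21.3 + 429/5.16 = 104.44 °C, τ = M c_p/UA = 1090·3.17/5.16 = 669.63 min.
Integrating: T(t) = T_ss + (T₀ − T_ss) e^(−t/τ).
T(1200) = 104.44 + (45.560)·0.16662 = 112.03 °C.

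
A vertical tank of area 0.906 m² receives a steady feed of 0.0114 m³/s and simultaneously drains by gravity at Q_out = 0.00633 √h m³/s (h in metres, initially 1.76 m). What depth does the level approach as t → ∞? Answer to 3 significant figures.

A dh/dt = Q_in − 0.00633 √h. Steady state requires inflow = outflow:
Q_in = 0.00633 √h_ss ⇒ √h_ss = 0.0114/0.00633 = 1.8009.
h_ss = 1.8009² = 3.2434 m. (Since h₀ = 1.76 m < h_ss, the level will rise toward this value.)

3.24 m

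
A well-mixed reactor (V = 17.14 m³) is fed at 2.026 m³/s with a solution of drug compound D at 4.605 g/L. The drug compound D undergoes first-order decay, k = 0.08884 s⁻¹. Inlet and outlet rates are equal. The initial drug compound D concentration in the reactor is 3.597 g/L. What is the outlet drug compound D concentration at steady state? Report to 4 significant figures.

2.629 g/L

Accumulation = in − out − consumed: V dC/dt = Q C_in − Q C − k V C.
At steady state: 0 = Q C_in − (Q + kV) C_ss, so C_ss = Q C_in/(Q + kV).
C_ss = 2.026·4.605/(2.026 + 0.08884·17.14) = 9.32973/3.54872 = 2.62904 g/L.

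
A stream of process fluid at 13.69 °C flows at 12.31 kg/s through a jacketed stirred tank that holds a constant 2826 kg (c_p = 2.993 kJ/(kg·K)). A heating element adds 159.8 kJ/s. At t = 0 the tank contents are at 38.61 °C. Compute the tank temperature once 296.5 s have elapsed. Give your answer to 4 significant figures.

23.68 °C

M c_p dT/dt = ṁ c_p (T_in − T) + Q̇.
Rearrange: dT/dt = (T_ss − T)/τ with τ = M/ṁ = 229.569 s and T_ss = T_in + Q̇/(ṁ c_p) = 18.0272 °C.
This is linear first-order; T(t) = T_ss + (T₀ − T_ss) e^(−t/τ).
T(296.5) = 18.0272 + (20.5828)·e^(−296.5/229.569) = 18.0272 + (20.5828)·0.274845 = 23.6843 °C.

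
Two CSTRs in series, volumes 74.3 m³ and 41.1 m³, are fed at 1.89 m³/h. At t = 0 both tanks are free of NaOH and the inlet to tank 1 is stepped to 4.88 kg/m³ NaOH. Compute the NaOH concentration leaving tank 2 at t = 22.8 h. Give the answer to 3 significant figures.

0.882 kg/m³

Each tank obeys Vᵢ dCᵢ/dt = Q(Cᵢ₋₁ − Cᵢ), so τᵢ = Vᵢ/Q.
τ₁ = 74.3/1.89 = 39.312 h; τ₂ = 41.1/1.89 = 21.746 h.
Solving the cascade with C₁(0)=C₂(0)=0 gives C₂(t) = C_in[1 − (τ₁ e^(−t/τ₁) − τ₂ e^(−t/τ₂))/(τ₁ − τ₂)].
At t = 22.8: e^(−t/τ₁) = 0.55991, e^(−t/τ₂) = 0.35047.
C₂ = 4.88·[1 − (39.312·0.55991 − 21.746·0.35047)/(17.566)] = 4.88·0.18081 = 0.88236 kg/m³.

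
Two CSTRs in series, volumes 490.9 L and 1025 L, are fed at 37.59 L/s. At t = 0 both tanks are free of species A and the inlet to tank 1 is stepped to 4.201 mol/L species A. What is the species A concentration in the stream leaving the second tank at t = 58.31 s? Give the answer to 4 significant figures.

3.295 mol/L

Each tank obeys Vᵢ dCᵢ/dt = Q(Cᵢ₋₁ − Cᵢ), so τᵢ = Vᵢ/Q.
τ₁ = 490.9/37.59 = 13.0593 s; τ₂ = 1025/37.59 = 27.2679 s.
Solving the cascade with C₁(0)=C₂(0)=0 gives C₂(t) = C_in[1 − (τ₁ e^(−t/τ₁) − τ₂ e^(−t/τ₂))/(τ₁ − τ₂)].
At t = 58.31: e^(−t/τ₁) = 0.0115046, e^(−t/τ₂) = 0.117842.
C₂ = 4.201·[1 − (13.0593·0.0115046 − 27.2679·0.117842)/(-14.2086)] = 4.201·0.784422 = 3.29536 mol/L.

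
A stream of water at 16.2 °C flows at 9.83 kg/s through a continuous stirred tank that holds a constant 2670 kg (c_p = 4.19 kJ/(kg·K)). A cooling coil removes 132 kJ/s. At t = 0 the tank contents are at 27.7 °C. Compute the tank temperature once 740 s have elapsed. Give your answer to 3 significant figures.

M c_p dT/dt = ṁ c_p (T_in − T) − Q̇.
Rearrange: dT/dt = (T_ss − T)/τ with τ = M/ṁ = 271.62 s and T_ss = T_in − Q̇/(ṁ c_p) = 12.995 °C.
Solution: T(t) = T_ss + (T₀ − T_ss) e^(−t/τ).
T(740) = 12.995 + (14.705)·e^(−740/271.62) = 12.995 + (14.705)·0.065584 = 13.960 °C.

14.0 °C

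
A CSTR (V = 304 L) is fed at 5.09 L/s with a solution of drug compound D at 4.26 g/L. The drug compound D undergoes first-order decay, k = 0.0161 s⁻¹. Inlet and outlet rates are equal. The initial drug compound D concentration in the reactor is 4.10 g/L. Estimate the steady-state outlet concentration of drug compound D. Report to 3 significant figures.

2.17 g/L

V dC/dt = Q(C_in − C) − k V C.
At steady state: 0 = Q C_in − (Q + kV) C_ss, so C_ss = Q C_in/(Q + kV).
C_ss = 5.09·4.26/(5.09 + 0.0161·304) = 21.683/9.9844 = 2.1717 g/L.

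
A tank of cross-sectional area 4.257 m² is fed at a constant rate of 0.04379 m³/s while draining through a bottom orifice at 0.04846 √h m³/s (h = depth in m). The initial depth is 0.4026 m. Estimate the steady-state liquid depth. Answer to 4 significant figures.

Accumulation of liquid (constant cross-section A): A dh/dt = Q_in − 0.04846 √h. At steady state dh/dt = 0:
Q_in = 0.04846 √h_ss ⇒ √h_ss = 0.04379/0.04846 = 0.903632.
h_ss = 0.903632² = 0.816551 m. (Since h₀ = 0.4026 m < h_ss, the level will rise toward this value.)

0.8166 m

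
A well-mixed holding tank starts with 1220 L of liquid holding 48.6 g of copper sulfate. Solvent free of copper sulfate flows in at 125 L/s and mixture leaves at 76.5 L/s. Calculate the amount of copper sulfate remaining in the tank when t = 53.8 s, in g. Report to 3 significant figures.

8.00 g

Total volume: dV/dt = Q_in − Q_out = 48.500 L/s, so V(t) = 1220 + 48.500 t and V(53.8) = 3829.3 L.
Solute balance: dm/dt = 0 − Q_out C = −Q_out m/V(t).
Separate: dm/m = −Q_out dt/V(t) ⇒ ln(m/m₀) = −(Q_out/(Q_in−Q_out)) ln(V/V₀).
m = m₀ (V₀/V)^(Q_out/(Q_in−Q_out)) = 48.6 × (1220/3829.3)^(1.5773) = 8.0000 g.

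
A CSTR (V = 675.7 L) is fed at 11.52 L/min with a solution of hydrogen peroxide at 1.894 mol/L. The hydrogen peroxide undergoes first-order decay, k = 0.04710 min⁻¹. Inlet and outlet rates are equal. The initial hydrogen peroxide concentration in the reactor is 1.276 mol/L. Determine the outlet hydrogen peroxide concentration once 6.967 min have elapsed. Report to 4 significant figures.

Accumulation = in − out − consumed: V dC/dt = Q C_in − Q C − k V C.
dC/dt = (Q/V) C_in − (Q/V + k) C; effective rate a = Q/V + k = 0.0170490 + 0.04710 = 0.0641490 min⁻¹.
C_ss = Q C_in/(Q + kV) = 0.503372 mol/L; C(t) = C_ss + (C₀ − C_ss) e^(−a t).
C(6.967) = 0.503372 + (0.772628)·e^(−0.0641490·6.967) = 0.503372 + (0.772628)·0.639591 = 0.997538 mol/L.

0.9975 mol/L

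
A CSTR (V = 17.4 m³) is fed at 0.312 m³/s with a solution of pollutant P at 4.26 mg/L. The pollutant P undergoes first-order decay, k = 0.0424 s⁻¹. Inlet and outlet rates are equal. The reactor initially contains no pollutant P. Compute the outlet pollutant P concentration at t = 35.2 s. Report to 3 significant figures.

Accumulation = in − out − consumed: V dC/dt = Q C_in − Q C − k V C.
This is linear with rate a = Q/V + k = 0.060331 s⁻¹.
C_ss = Q C_in/(Q + kV) = 1.2661 mg/L; C(t) = C_ss + (C₀ − C_ss) e^(−a t).
C(35.2) = 1.2661 + (-1.2661)·e^(−0.060331·35.2) = 1.2661 + (-1.2661)·0.11959 = 1.1147 mg/L.

1.11 mg/L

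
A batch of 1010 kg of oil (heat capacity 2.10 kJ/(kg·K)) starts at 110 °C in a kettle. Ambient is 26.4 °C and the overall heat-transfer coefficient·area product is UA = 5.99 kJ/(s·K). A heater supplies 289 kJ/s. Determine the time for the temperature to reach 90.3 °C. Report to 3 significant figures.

M c_p dT/dt = −UA(T − T_amb) + Q̇.
τ = M c_p/UA = 354.09 s; T_ss = T_amb + Q̇/UA = 26.4 + 289/5.99 = 74.647 °C.
T(t) = T_ss + (T₀ − T_ss)e^(−t/τ); set T = 90.3:
t = −τ ln[(T − T_ss)/(T₀ − T_ss)] = −354.09 · ln(0.44276) = 288.49 s.

288 s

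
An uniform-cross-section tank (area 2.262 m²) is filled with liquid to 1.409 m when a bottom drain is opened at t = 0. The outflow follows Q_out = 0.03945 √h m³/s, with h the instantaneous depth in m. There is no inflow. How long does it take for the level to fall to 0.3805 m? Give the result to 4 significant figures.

65.38 s

Mass balance (ρ constant): A dh/dt = −0.03945 √h.
This is separable: 2 d(√h)/dt = −0.03945/A, so √h = √h₀ − (0.03945/(2A)) t.
t = 2A(√h₀ − √h)/0.03945 = 2·2.262·(√1.409 − √0.3805)/0.03945
  = 4.52400 × (1.18701 − 0.616847) / 0.03945 = 65.3848 s.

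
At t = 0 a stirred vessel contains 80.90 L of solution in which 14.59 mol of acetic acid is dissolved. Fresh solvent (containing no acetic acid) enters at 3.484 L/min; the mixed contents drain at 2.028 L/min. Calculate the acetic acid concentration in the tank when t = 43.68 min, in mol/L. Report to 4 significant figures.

0.04501 mol/L

Let m(t) be the amount of acetic acid. Volume: V(t) = V₀ + (Q_in − Q_out) t = 80.90 + 1.45600 t; V(43.68) = 144.498 L.
No acetic acid enters, so dm/dt = −Q_out · (m/V).
dm/m = −Q_out dt/(V₀ + 1.45600 t); integrating gives ln(m/m₀) = −(Q_out/(Q_in−Q_out)) ln(V/V₀).
m = m₀ (V₀/V)^(Q_out/(Q_in−Q_out)) = 14.59 × (80.90/144.498)^(1.39286) = 6.50393 mol.
C = m/V = 6.50393/144.498 = 0.0450105 mol/L.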